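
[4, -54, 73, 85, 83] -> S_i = Random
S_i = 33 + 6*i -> [33, 39, 45, 51, 57]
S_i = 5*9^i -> [5, 45, 405, 3645, 32805]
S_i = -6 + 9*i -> [-6, 3, 12, 21, 30]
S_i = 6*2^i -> [6, 12, 24, 48, 96]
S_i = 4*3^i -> [4, 12, 36, 108, 324]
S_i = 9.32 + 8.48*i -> [9.32, 17.8, 26.28, 34.76, 43.24]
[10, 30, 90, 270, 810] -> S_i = 10*3^i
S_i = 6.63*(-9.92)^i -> [6.63, -65.77, 652.43, -6472.15, 64203.72]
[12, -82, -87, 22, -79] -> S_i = Random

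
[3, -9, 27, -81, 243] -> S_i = 3*-3^i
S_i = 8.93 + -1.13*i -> [8.93, 7.8, 6.67, 5.54, 4.41]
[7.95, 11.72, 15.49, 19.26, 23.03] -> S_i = 7.95 + 3.77*i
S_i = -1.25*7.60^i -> [-1.25, -9.5, -72.2, -548.72, -4170.27]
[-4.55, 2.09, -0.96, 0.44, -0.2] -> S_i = -4.55*(-0.46)^i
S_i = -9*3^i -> [-9, -27, -81, -243, -729]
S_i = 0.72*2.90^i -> [0.72, 2.09, 6.06, 17.56, 50.92]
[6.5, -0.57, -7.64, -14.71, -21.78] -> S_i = 6.50 + -7.07*i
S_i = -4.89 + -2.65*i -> [-4.89, -7.54, -10.19, -12.84, -15.49]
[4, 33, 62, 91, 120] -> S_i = 4 + 29*i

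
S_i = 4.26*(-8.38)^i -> [4.26, -35.7, 299.16, -2506.93, 21008.05]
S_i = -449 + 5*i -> [-449, -444, -439, -434, -429]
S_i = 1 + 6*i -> [1, 7, 13, 19, 25]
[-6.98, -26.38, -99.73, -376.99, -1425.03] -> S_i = -6.98*3.78^i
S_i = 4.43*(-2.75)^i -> [4.43, -12.18, 33.5, -92.13, 253.36]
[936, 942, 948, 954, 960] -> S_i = 936 + 6*i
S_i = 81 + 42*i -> [81, 123, 165, 207, 249]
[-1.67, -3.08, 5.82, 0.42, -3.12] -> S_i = Random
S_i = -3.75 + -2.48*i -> [-3.75, -6.23, -8.71, -11.19, -13.67]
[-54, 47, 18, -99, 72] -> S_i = Random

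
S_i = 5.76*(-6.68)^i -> [5.76, -38.48, 257.03, -1716.93, 11469.07]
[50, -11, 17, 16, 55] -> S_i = Random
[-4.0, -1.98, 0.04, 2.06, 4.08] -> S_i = -4.00 + 2.02*i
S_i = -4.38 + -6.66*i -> [-4.38, -11.04, -17.7, -24.36, -31.02]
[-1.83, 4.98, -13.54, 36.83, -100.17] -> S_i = -1.83*(-2.72)^i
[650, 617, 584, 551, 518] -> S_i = 650 + -33*i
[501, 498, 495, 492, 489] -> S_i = 501 + -3*i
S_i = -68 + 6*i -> [-68, -62, -56, -50, -44]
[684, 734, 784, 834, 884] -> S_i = 684 + 50*i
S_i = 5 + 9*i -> [5, 14, 23, 32, 41]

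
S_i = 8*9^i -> [8, 72, 648, 5832, 52488]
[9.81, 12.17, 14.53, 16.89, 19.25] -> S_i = 9.81 + 2.36*i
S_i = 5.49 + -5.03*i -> [5.49, 0.46, -4.57, -9.6, -14.63]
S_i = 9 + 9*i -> [9, 18, 27, 36, 45]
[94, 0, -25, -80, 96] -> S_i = Random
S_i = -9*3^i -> [-9, -27, -81, -243, -729]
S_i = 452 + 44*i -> [452, 496, 540, 584, 628]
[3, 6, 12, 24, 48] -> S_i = 3*2^i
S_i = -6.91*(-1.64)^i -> [-6.91, 11.33, -18.59, 30.48, -49.99]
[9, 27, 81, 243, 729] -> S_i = 9*3^i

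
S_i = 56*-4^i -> [56, -224, 896, -3584, 14336]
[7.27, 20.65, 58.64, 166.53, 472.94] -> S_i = 7.27*2.84^i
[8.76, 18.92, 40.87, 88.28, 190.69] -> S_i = 8.76*2.16^i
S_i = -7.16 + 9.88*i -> [-7.16, 2.72, 12.6, 22.48, 32.36]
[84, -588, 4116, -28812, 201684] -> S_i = 84*-7^i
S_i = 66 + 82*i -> [66, 148, 230, 312, 394]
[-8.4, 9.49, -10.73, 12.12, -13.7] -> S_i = -8.40*(-1.13)^i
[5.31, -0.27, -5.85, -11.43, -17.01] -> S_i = 5.31 + -5.58*i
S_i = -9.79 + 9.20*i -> [-9.79, -0.59, 8.61, 17.81, 27.01]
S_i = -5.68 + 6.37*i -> [-5.68, 0.69, 7.06, 13.43, 19.8]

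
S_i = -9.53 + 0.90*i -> [-9.53, -8.63, -7.73, -6.83, -5.93]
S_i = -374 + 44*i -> [-374, -330, -286, -242, -198]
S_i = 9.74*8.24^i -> [9.74, 80.26, 661.32, 5449.3, 44902.22]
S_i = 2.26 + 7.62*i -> [2.26, 9.88, 17.5, 25.12, 32.74]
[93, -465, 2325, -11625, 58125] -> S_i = 93*-5^i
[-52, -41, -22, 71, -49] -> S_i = Random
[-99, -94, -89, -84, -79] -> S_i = -99 + 5*i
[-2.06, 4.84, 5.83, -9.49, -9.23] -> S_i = Random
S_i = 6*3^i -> [6, 18, 54, 162, 486]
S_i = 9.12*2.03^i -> [9.12, 18.51, 37.58, 76.29, 154.87]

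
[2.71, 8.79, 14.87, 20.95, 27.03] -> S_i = 2.71 + 6.08*i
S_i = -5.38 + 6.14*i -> [-5.38, 0.76, 6.9, 13.04, 19.18]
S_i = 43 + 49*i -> [43, 92, 141, 190, 239]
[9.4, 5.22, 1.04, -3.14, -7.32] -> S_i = 9.40 + -4.18*i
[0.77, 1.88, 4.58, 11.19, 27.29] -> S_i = 0.77*2.44^i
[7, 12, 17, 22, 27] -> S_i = 7 + 5*i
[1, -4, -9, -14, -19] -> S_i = 1 + -5*i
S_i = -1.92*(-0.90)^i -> [-1.92, 1.73, -1.56, 1.4, -1.26]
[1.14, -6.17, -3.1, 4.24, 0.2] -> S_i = Random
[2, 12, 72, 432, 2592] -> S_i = 2*6^i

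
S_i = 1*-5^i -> [1, -5, 25, -125, 625]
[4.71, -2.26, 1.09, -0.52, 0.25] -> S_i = 4.71*(-0.48)^i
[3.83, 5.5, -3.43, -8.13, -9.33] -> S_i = Random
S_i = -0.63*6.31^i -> [-0.63, -3.98, -25.08, -158.28, -998.75]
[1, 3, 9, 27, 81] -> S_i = 1*3^i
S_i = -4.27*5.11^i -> [-4.27, -21.82, -111.5, -569.76, -2911.46]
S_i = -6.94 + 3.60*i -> [-6.94, -3.34, 0.26, 3.86, 7.46]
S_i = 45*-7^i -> [45, -315, 2205, -15435, 108045]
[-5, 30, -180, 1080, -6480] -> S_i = -5*-6^i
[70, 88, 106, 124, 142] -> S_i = 70 + 18*i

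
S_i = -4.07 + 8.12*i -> [-4.07, 4.05, 12.17, 20.29, 28.41]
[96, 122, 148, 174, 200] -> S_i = 96 + 26*i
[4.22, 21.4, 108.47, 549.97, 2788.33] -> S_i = 4.22*5.07^i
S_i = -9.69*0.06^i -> [-9.69, -0.58, -0.03, -0.0, -0.0]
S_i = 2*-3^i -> [2, -6, 18, -54, 162]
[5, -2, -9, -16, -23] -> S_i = 5 + -7*i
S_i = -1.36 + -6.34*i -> [-1.36, -7.7, -14.04, -20.38, -26.72]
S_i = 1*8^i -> [1, 8, 64, 512, 4096]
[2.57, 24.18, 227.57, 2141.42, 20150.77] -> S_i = 2.57*9.41^i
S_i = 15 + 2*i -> [15, 17, 19, 21, 23]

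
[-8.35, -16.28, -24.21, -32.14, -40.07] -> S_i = -8.35 + -7.93*i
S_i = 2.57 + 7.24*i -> [2.57, 9.81, 17.05, 24.29, 31.53]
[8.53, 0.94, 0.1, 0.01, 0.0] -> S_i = 8.53*0.11^i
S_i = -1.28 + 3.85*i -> [-1.28, 2.57, 6.42, 10.27, 14.12]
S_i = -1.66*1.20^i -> [-1.66, -1.99, -2.39, -2.87, -3.44]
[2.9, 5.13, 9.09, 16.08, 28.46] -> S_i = 2.90*1.77^i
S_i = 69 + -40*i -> [69, 29, -11, -51, -91]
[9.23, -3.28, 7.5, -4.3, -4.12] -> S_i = Random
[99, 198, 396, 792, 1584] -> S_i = 99*2^i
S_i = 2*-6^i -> [2, -12, 72, -432, 2592]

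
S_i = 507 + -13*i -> [507, 494, 481, 468, 455]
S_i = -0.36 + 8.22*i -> [-0.36, 7.86, 16.08, 24.3, 32.52]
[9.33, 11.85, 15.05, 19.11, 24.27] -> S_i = 9.33*1.27^i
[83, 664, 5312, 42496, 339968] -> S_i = 83*8^i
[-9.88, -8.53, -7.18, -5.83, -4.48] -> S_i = -9.88 + 1.35*i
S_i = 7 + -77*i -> [7, -70, -147, -224, -301]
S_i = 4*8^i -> [4, 32, 256, 2048, 16384]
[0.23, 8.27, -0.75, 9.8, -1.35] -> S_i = Random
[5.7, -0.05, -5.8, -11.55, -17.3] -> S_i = 5.70 + -5.75*i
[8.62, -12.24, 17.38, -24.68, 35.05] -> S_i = 8.62*(-1.42)^i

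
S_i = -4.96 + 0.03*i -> [-4.96, -4.93, -4.9, -4.87, -4.84]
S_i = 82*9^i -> [82, 738, 6642, 59778, 538002]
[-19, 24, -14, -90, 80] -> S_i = Random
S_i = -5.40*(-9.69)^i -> [-5.4, 52.33, -507.04, 4913.21, -47608.98]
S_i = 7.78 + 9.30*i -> [7.78, 17.08, 26.38, 35.68, 44.98]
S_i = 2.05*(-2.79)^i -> [2.05, -5.72, 15.96, -44.52, 124.21]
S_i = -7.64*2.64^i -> [-7.64, -20.17, -53.25, -140.57, -371.12]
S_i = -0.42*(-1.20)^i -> [-0.42, 0.5, -0.6, 0.73, -0.87]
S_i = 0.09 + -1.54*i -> [0.09, -1.45, -2.99, -4.53, -6.07]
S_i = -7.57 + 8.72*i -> [-7.57, 1.15, 9.87, 18.59, 27.31]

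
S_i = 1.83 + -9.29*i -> [1.83, -7.46, -16.75, -26.04, -35.33]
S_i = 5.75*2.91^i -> [5.75, 16.73, 48.69, 141.69, 412.33]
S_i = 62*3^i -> [62, 186, 558, 1674, 5022]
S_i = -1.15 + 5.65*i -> [-1.15, 4.5, 10.15, 15.8, 21.45]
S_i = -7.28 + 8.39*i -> [-7.28, 1.11, 9.5, 17.89, 26.28]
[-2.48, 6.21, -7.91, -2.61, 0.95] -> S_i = Random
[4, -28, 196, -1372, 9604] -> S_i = 4*-7^i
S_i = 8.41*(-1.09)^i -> [8.41, -9.17, 9.99, -10.89, 11.87]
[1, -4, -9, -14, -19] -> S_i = 1 + -5*i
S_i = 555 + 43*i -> [555, 598, 641, 684, 727]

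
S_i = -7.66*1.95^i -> [-7.66, -14.94, -29.13, -56.8, -110.76]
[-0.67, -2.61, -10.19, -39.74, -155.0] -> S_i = -0.67*3.90^i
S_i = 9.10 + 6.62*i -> [9.1, 15.72, 22.34, 28.96, 35.58]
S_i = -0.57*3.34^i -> [-0.57, -1.9, -6.36, -21.24, -70.94]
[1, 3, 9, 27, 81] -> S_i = 1*3^i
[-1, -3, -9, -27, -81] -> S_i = -1*3^i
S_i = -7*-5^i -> [-7, 35, -175, 875, -4375]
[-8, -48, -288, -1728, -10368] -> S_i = -8*6^i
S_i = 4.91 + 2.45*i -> [4.91, 7.36, 9.81, 12.26, 14.71]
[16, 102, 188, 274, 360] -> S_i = 16 + 86*i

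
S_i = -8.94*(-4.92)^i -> [-8.94, 43.98, -216.41, 1064.71, -5238.39]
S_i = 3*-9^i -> [3, -27, 243, -2187, 19683]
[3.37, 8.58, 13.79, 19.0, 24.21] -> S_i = 3.37 + 5.21*i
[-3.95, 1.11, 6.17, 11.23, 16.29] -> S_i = -3.95 + 5.06*i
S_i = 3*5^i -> [3, 15, 75, 375, 1875]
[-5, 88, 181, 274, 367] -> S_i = -5 + 93*i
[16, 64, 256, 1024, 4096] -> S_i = 16*4^i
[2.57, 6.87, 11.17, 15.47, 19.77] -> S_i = 2.57 + 4.30*i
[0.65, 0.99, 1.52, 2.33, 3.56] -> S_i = 0.65*1.53^i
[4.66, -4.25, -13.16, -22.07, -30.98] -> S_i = 4.66 + -8.91*i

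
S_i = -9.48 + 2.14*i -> [-9.48, -7.34, -5.2, -3.06, -0.92]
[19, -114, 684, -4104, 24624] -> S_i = 19*-6^i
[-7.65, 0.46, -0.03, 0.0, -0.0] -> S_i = -7.65*(-0.06)^i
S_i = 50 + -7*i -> [50, 43, 36, 29, 22]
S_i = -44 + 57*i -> [-44, 13, 70, 127, 184]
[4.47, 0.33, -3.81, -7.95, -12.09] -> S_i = 4.47 + -4.14*i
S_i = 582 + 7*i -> [582, 589, 596, 603, 610]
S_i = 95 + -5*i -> [95, 90, 85, 80, 75]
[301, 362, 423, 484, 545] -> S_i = 301 + 61*i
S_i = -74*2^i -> [-74, -148, -296, -592, -1184]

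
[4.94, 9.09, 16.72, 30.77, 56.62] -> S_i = 4.94*1.84^i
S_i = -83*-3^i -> [-83, 249, -747, 2241, -6723]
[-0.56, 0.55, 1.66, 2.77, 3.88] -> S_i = -0.56 + 1.11*i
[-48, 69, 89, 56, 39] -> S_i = Random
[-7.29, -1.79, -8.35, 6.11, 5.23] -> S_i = Random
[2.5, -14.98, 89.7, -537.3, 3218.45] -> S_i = 2.50*(-5.99)^i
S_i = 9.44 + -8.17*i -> [9.44, 1.27, -6.9, -15.07, -23.24]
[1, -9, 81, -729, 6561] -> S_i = 1*-9^i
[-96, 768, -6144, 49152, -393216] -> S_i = -96*-8^i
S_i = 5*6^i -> [5, 30, 180, 1080, 6480]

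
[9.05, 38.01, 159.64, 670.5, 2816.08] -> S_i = 9.05*4.20^i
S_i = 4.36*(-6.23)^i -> [4.36, -27.16, 169.22, -1054.27, 6568.08]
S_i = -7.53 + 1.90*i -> [-7.53, -5.63, -3.73, -1.83, 0.07]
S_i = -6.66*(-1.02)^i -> [-6.66, 6.79, -6.93, 7.07, -7.21]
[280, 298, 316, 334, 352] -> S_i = 280 + 18*i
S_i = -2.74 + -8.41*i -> [-2.74, -11.15, -19.56, -27.97, -36.38]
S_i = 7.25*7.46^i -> [7.25, 54.08, 403.47, 3009.92, 22453.98]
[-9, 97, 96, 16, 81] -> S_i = Random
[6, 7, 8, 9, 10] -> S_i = 6 + 1*i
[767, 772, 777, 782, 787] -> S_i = 767 + 5*i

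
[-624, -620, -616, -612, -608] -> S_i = -624 + 4*i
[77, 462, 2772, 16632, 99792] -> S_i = 77*6^i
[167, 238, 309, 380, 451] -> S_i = 167 + 71*i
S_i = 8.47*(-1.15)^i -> [8.47, -9.74, 11.2, -12.88, 14.81]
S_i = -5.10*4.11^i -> [-5.1, -20.96, -86.15, -354.08, -1455.25]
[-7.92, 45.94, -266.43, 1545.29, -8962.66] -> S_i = -7.92*(-5.80)^i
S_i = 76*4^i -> [76, 304, 1216, 4864, 19456]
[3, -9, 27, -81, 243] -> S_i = 3*-3^i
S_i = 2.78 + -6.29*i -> [2.78, -3.51, -9.8, -16.09, -22.38]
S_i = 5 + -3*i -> [5, 2, -1, -4, -7]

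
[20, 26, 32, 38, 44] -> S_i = 20 + 6*i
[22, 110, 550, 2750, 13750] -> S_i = 22*5^i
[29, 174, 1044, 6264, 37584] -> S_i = 29*6^i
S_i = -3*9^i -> [-3, -27, -243, -2187, -19683]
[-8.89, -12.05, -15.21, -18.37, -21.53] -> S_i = -8.89 + -3.16*i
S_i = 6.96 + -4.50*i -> [6.96, 2.46, -2.04, -6.54, -11.04]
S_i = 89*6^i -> [89, 534, 3204, 19224, 115344]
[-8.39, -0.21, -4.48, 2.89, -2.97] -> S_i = Random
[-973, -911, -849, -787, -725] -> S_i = -973 + 62*i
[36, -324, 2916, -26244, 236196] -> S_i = 36*-9^i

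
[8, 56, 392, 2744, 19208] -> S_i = 8*7^i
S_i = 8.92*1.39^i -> [8.92, 12.4, 17.23, 23.96, 33.3]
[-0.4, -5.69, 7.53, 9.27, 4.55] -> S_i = Random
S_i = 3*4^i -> [3, 12, 48, 192, 768]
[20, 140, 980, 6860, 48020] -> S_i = 20*7^i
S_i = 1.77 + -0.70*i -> [1.77, 1.07, 0.37, -0.33, -1.03]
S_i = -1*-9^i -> [-1, 9, -81, 729, -6561]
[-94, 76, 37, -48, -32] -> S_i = Random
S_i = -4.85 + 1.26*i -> [-4.85, -3.59, -2.33, -1.07, 0.19]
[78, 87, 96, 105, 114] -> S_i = 78 + 9*i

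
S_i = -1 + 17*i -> [-1, 16, 33, 50, 67]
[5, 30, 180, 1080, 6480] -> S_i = 5*6^i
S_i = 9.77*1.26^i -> [9.77, 12.31, 15.51, 19.54, 24.63]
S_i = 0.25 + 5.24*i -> [0.25, 5.49, 10.73, 15.97, 21.21]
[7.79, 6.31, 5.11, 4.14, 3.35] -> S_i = 7.79*0.81^i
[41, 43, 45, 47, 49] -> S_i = 41 + 2*i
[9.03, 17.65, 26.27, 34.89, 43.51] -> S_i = 9.03 + 8.62*i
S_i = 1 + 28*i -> [1, 29, 57, 85, 113]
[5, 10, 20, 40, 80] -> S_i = 5*2^i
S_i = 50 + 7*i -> [50, 57, 64, 71, 78]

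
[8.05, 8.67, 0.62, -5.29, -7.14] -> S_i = Random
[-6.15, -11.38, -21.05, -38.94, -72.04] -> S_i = -6.15*1.85^i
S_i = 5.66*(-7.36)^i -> [5.66, -41.66, 306.6, -2256.58, 16608.4]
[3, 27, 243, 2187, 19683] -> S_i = 3*9^i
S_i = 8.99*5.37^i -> [8.99, 48.28, 259.24, 1392.14, 7475.79]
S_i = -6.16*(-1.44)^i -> [-6.16, 8.87, -12.77, 18.39, -26.49]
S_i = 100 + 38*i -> [100, 138, 176, 214, 252]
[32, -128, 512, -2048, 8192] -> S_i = 32*-4^i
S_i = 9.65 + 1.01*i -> [9.65, 10.66, 11.67, 12.68, 13.69]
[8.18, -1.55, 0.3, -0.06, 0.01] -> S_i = 8.18*(-0.19)^i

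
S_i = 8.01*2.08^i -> [8.01, 16.66, 34.65, 72.08, 149.93]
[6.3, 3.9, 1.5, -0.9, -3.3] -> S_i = 6.30 + -2.40*i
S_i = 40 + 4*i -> [40, 44, 48, 52, 56]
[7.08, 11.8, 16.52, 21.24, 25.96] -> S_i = 7.08 + 4.72*i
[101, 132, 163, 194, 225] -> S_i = 101 + 31*i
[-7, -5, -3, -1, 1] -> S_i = -7 + 2*i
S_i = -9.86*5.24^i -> [-9.86, -51.67, -270.73, -1418.64, -7433.65]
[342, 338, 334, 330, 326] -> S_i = 342 + -4*i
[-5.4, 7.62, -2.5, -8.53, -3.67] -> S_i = Random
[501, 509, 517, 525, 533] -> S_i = 501 + 8*i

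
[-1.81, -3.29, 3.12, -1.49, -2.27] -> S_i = Random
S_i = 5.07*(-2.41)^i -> [5.07, -12.22, 29.45, -70.97, 171.03]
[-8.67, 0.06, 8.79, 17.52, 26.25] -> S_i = -8.67 + 8.73*i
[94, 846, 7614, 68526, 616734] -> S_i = 94*9^i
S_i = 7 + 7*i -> [7, 14, 21, 28, 35]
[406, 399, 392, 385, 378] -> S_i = 406 + -7*i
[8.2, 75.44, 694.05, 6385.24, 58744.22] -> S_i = 8.20*9.20^i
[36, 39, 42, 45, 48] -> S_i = 36 + 3*i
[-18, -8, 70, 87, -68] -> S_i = Random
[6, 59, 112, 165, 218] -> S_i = 6 + 53*i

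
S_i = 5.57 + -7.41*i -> [5.57, -1.84, -9.25, -16.66, -24.07]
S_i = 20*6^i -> [20, 120, 720, 4320, 25920]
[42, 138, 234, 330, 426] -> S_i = 42 + 96*i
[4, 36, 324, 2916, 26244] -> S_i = 4*9^i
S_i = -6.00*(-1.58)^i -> [-6.0, 9.48, -14.98, 23.67, -37.39]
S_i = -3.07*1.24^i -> [-3.07, -3.81, -4.72, -5.85, -7.26]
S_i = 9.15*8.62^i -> [9.15, 78.87, 679.89, 5860.61, 50518.47]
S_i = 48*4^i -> [48, 192, 768, 3072, 12288]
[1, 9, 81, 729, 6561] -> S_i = 1*9^i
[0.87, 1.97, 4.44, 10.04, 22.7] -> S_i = 0.87*2.26^i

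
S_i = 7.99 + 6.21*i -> [7.99, 14.2, 20.41, 26.62, 32.83]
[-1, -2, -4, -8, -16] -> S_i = -1*2^i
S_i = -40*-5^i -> [-40, 200, -1000, 5000, -25000]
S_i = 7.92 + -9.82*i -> [7.92, -1.9, -11.72, -21.54, -31.36]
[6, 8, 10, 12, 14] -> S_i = 6 + 2*i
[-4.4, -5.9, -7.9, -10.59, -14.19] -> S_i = -4.40*1.34^i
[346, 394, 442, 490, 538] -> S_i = 346 + 48*i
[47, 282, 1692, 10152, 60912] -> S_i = 47*6^i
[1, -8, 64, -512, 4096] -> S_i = 1*-8^i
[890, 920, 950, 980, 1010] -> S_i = 890 + 30*i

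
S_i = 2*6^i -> [2, 12, 72, 432, 2592]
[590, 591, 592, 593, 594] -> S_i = 590 + 1*i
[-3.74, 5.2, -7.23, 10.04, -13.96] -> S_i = -3.74*(-1.39)^i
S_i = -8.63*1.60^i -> [-8.63, -13.81, -22.09, -35.35, -56.56]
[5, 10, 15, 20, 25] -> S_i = 5 + 5*i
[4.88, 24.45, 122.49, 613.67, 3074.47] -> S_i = 4.88*5.01^i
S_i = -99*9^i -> [-99, -891, -8019, -72171, -649539]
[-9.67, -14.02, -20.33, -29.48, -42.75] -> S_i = -9.67*1.45^i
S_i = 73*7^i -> [73, 511, 3577, 25039, 175273]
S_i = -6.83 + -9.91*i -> [-6.83, -16.74, -26.65, -36.56, -46.47]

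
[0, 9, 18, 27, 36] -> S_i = 0 + 9*i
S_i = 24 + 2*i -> [24, 26, 28, 30, 32]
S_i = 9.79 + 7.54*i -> [9.79, 17.33, 24.87, 32.41, 39.95]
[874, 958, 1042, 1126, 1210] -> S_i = 874 + 84*i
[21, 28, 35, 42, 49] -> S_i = 21 + 7*i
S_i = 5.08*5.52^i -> [5.08, 28.04, 154.79, 854.44, 4716.5]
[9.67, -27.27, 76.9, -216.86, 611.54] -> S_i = 9.67*(-2.82)^i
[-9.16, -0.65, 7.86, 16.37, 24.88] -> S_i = -9.16 + 8.51*i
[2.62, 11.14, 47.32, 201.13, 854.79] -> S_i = 2.62*4.25^i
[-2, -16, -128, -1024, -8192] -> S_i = -2*8^i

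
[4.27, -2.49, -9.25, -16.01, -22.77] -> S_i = 4.27 + -6.76*i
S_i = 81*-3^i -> [81, -243, 729, -2187, 6561]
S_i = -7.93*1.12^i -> [-7.93, -8.88, -9.95, -11.14, -12.48]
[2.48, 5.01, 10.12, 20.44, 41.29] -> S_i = 2.48*2.02^i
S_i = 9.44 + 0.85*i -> [9.44, 10.29, 11.14, 11.99, 12.84]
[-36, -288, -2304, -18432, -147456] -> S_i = -36*8^i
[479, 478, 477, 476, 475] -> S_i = 479 + -1*i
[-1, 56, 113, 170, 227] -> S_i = -1 + 57*i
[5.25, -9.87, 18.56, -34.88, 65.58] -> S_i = 5.25*(-1.88)^i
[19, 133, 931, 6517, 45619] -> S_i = 19*7^i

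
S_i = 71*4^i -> [71, 284, 1136, 4544, 18176]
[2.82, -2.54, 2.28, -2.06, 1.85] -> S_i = 2.82*(-0.90)^i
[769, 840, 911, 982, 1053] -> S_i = 769 + 71*i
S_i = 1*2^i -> [1, 2, 4, 8, 16]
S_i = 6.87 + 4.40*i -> [6.87, 11.27, 15.67, 20.07, 24.47]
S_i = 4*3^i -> [4, 12, 36, 108, 324]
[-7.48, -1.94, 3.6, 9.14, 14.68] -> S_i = -7.48 + 5.54*i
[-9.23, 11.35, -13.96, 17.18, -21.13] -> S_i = -9.23*(-1.23)^i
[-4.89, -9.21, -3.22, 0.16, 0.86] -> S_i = Random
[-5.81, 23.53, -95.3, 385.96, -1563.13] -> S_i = -5.81*(-4.05)^i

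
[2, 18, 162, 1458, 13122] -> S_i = 2*9^i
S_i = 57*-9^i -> [57, -513, 4617, -41553, 373977]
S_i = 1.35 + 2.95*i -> [1.35, 4.3, 7.25, 10.2, 13.15]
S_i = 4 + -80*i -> [4, -76, -156, -236, -316]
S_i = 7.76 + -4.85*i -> [7.76, 2.91, -1.94, -6.79, -11.64]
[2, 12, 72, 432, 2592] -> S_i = 2*6^i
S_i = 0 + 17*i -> [0, 17, 34, 51, 68]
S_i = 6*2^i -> [6, 12, 24, 48, 96]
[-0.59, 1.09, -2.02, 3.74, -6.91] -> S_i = -0.59*(-1.85)^i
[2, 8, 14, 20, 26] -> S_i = 2 + 6*i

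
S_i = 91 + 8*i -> [91, 99, 107, 115, 123]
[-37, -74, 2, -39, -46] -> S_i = Random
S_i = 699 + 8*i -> [699, 707, 715, 723, 731]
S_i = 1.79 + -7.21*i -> [1.79, -5.42, -12.63, -19.84, -27.05]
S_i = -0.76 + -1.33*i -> [-0.76, -2.09, -3.42, -4.75, -6.08]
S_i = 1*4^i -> [1, 4, 16, 64, 256]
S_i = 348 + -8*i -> [348, 340, 332, 324, 316]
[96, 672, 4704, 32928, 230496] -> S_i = 96*7^i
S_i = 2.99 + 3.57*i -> [2.99, 6.56, 10.13, 13.7, 17.27]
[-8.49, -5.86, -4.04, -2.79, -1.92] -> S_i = -8.49*0.69^i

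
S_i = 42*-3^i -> [42, -126, 378, -1134, 3402]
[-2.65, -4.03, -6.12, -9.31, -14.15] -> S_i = -2.65*1.52^i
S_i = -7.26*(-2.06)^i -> [-7.26, 14.96, -30.81, 63.47, -130.74]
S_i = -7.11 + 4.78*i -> [-7.11, -2.33, 2.45, 7.23, 12.01]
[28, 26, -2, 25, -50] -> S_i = Random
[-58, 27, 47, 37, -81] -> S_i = Random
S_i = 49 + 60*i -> [49, 109, 169, 229, 289]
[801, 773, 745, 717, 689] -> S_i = 801 + -28*i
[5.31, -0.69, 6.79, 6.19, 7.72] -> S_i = Random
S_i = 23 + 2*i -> [23, 25, 27, 29, 31]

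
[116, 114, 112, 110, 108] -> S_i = 116 + -2*i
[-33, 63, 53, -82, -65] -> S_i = Random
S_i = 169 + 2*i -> [169, 171, 173, 175, 177]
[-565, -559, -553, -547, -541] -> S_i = -565 + 6*i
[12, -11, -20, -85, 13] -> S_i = Random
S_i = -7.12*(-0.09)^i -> [-7.12, 0.64, -0.06, 0.01, -0.0]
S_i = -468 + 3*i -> [-468, -465, -462, -459, -456]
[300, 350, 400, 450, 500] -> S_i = 300 + 50*i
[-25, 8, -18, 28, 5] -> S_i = Random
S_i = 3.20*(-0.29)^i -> [3.2, -0.93, 0.27, -0.08, 0.02]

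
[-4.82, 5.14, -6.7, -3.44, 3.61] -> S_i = Random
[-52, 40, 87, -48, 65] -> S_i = Random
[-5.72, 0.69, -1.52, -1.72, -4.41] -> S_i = Random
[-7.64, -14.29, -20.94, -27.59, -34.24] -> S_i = -7.64 + -6.65*i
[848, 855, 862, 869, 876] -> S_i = 848 + 7*i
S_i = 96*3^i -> [96, 288, 864, 2592, 7776]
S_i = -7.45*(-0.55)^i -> [-7.45, 4.1, -2.25, 1.24, -0.68]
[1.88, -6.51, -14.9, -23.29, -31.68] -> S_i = 1.88 + -8.39*i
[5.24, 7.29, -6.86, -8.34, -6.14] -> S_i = Random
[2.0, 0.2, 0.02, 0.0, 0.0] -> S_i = 2.00*0.10^i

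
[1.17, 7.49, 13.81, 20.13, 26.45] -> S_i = 1.17 + 6.32*i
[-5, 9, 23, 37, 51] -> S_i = -5 + 14*i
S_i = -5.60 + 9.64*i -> [-5.6, 4.04, 13.68, 23.32, 32.96]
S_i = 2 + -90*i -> [2, -88, -178, -268, -358]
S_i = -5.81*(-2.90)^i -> [-5.81, 16.85, -48.86, 141.7, -410.93]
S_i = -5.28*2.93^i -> [-5.28, -15.47, -45.33, -132.81, -389.14]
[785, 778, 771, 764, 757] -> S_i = 785 + -7*i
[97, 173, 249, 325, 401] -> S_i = 97 + 76*i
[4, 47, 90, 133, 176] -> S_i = 4 + 43*i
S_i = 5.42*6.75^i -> [5.42, 36.58, 246.95, 1666.9, 11251.6]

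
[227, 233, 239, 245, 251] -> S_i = 227 + 6*i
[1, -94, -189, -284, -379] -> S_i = 1 + -95*i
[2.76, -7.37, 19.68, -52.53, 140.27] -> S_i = 2.76*(-2.67)^i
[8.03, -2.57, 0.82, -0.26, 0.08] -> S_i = 8.03*(-0.32)^i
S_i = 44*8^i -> [44, 352, 2816, 22528, 180224]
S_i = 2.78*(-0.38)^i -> [2.78, -1.06, 0.4, -0.15, 0.06]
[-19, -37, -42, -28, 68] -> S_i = Random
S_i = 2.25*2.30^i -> [2.25, 5.18, 11.9, 27.38, 62.96]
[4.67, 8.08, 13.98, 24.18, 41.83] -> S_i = 4.67*1.73^i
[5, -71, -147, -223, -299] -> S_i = 5 + -76*i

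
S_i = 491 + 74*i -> [491, 565, 639, 713, 787]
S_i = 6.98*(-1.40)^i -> [6.98, -9.77, 13.68, -19.15, 26.81]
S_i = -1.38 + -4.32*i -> [-1.38, -5.7, -10.02, -14.34, -18.66]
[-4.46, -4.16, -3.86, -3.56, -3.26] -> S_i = -4.46 + 0.30*i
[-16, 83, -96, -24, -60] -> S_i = Random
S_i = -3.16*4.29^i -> [-3.16, -13.56, -58.16, -249.49, -1070.33]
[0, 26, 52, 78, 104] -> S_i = 0 + 26*i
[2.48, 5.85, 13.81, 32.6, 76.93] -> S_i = 2.48*2.36^i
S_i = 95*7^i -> [95, 665, 4655, 32585, 228095]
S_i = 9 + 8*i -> [9, 17, 25, 33, 41]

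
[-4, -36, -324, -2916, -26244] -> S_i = -4*9^i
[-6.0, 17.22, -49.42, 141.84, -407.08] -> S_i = -6.00*(-2.87)^i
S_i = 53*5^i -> [53, 265, 1325, 6625, 33125]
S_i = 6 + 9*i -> [6, 15, 24, 33, 42]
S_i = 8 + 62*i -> [8, 70, 132, 194, 256]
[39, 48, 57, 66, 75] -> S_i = 39 + 9*i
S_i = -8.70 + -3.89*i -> [-8.7, -12.59, -16.48, -20.37, -24.26]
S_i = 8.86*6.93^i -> [8.86, 61.4, 425.5, 2948.72, 20434.62]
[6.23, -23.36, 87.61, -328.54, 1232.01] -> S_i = 6.23*(-3.75)^i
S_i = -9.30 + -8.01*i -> [-9.3, -17.31, -25.32, -33.33, -41.34]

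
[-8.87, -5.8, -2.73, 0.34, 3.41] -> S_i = -8.87 + 3.07*i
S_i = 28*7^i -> [28, 196, 1372, 9604, 67228]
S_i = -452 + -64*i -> [-452, -516, -580, -644, -708]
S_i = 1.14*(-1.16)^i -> [1.14, -1.32, 1.53, -1.78, 2.06]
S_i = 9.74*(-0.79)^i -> [9.74, -7.69, 6.08, -4.8, 3.79]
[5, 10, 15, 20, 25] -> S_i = 5 + 5*i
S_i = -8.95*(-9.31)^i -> [-8.95, 83.32, -775.75, 7222.24, -67239.08]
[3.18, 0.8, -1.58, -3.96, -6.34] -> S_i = 3.18 + -2.38*i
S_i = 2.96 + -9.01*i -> [2.96, -6.05, -15.06, -24.07, -33.08]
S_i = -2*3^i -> [-2, -6, -18, -54, -162]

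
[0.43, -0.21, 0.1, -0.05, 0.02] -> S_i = 0.43*(-0.49)^i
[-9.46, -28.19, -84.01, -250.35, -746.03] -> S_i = -9.46*2.98^i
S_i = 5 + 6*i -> [5, 11, 17, 23, 29]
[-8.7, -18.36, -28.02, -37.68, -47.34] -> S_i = -8.70 + -9.66*i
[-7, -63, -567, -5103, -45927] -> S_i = -7*9^i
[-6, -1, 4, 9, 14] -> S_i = -6 + 5*i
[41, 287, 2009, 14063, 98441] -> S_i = 41*7^i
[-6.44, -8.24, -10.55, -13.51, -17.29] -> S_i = -6.44*1.28^i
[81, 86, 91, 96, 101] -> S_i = 81 + 5*i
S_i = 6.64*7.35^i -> [6.64, 48.8, 358.71, 2636.51, 19378.38]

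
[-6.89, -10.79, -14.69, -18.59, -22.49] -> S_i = -6.89 + -3.90*i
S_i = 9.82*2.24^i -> [9.82, 22.0, 49.27, 110.37, 247.23]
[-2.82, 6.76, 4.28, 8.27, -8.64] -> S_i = Random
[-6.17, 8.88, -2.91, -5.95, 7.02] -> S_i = Random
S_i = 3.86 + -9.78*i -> [3.86, -5.92, -15.7, -25.48, -35.26]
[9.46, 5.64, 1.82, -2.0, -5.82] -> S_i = 9.46 + -3.82*i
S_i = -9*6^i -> [-9, -54, -324, -1944, -11664]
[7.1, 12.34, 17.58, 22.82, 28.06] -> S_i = 7.10 + 5.24*i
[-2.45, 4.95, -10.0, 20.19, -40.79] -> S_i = -2.45*(-2.02)^i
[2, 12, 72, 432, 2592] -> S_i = 2*6^i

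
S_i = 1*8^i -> [1, 8, 64, 512, 4096]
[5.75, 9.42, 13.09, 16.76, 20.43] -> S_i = 5.75 + 3.67*i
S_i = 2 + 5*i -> [2, 7, 12, 17, 22]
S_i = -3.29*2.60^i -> [-3.29, -8.55, -22.24, -57.83, -150.35]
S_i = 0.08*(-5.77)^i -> [0.08, -0.46, 2.66, -15.37, 88.67]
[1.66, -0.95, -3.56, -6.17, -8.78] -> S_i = 1.66 + -2.61*i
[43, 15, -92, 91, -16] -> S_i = Random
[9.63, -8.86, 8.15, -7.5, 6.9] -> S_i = 9.63*(-0.92)^i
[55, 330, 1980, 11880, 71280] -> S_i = 55*6^i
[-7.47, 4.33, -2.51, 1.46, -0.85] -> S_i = -7.47*(-0.58)^i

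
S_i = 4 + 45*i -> [4, 49, 94, 139, 184]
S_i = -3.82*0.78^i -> [-3.82, -2.98, -2.32, -1.81, -1.41]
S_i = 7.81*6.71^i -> [7.81, 52.41, 351.64, 2359.49, 15832.19]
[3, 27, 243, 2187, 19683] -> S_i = 3*9^i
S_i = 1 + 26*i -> [1, 27, 53, 79, 105]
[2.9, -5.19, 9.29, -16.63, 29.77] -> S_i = 2.90*(-1.79)^i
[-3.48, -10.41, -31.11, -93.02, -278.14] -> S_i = -3.48*2.99^i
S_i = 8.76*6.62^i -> [8.76, 57.99, 383.9, 2541.43, 16824.26]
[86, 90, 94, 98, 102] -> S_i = 86 + 4*i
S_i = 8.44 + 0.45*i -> [8.44, 8.89, 9.34, 9.79, 10.24]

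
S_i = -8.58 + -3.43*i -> [-8.58, -12.01, -15.44, -18.87, -22.3]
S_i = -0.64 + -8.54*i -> [-0.64, -9.18, -17.72, -26.26, -34.8]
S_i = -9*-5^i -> [-9, 45, -225, 1125, -5625]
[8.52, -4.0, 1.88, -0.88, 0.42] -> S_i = 8.52*(-0.47)^i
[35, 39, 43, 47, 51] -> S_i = 35 + 4*i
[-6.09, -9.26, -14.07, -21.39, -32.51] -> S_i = -6.09*1.52^i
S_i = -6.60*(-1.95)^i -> [-6.6, 12.87, -25.1, 48.94, -95.43]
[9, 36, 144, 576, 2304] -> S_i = 9*4^i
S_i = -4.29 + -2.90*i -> [-4.29, -7.19, -10.09, -12.99, -15.89]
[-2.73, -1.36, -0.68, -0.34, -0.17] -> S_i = -2.73*0.50^i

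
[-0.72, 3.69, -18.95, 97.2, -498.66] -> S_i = -0.72*(-5.13)^i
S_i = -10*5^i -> [-10, -50, -250, -1250, -6250]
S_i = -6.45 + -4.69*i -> [-6.45, -11.14, -15.83, -20.52, -25.21]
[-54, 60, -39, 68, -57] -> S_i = Random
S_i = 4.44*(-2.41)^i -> [4.44, -10.7, 25.79, -62.15, 149.78]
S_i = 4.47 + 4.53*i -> [4.47, 9.0, 13.53, 18.06, 22.59]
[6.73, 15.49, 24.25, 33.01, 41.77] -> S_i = 6.73 + 8.76*i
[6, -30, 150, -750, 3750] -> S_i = 6*-5^i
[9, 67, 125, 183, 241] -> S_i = 9 + 58*i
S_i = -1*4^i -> [-1, -4, -16, -64, -256]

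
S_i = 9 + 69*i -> [9, 78, 147, 216, 285]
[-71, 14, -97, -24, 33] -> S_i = Random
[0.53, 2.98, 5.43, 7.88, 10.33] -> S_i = 0.53 + 2.45*i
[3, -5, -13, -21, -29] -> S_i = 3 + -8*i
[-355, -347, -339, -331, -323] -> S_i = -355 + 8*i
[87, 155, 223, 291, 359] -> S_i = 87 + 68*i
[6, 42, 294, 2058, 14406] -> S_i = 6*7^i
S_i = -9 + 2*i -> [-9, -7, -5, -3, -1]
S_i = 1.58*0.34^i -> [1.58, 0.54, 0.18, 0.06, 0.02]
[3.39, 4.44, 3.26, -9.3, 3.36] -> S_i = Random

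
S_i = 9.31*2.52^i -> [9.31, 23.46, 59.12, 148.99, 375.45]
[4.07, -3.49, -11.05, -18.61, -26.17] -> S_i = 4.07 + -7.56*i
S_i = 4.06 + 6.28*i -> [4.06, 10.34, 16.62, 22.9, 29.18]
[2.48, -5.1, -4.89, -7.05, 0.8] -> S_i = Random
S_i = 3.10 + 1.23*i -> [3.1, 4.33, 5.56, 6.79, 8.02]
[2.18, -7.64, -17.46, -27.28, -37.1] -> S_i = 2.18 + -9.82*i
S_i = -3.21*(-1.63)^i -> [-3.21, 5.23, -8.53, 13.9, -22.66]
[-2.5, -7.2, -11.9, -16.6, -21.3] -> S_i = -2.50 + -4.70*i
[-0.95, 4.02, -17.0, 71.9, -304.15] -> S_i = -0.95*(-4.23)^i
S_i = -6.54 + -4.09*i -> [-6.54, -10.63, -14.72, -18.81, -22.9]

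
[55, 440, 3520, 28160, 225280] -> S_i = 55*8^i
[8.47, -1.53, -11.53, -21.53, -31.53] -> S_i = 8.47 + -10.00*i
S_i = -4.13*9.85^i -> [-4.13, -40.68, -400.7, -3946.92, -38877.2]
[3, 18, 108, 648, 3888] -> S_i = 3*6^i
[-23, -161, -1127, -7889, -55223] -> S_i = -23*7^i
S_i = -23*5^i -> [-23, -115, -575, -2875, -14375]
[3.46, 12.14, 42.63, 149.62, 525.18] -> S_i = 3.46*3.51^i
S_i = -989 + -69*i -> [-989, -1058, -1127, -1196, -1265]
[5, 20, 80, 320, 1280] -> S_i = 5*4^i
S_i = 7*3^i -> [7, 21, 63, 189, 567]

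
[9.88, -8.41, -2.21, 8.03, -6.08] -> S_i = Random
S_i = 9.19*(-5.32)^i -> [9.19, -48.89, 260.1, -1383.73, 7361.43]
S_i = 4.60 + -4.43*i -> [4.6, 0.17, -4.26, -8.69, -13.12]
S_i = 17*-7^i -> [17, -119, 833, -5831, 40817]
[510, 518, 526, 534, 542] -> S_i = 510 + 8*i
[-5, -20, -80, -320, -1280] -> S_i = -5*4^i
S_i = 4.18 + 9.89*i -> [4.18, 14.07, 23.96, 33.85, 43.74]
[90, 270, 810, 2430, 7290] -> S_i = 90*3^i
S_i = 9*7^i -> [9, 63, 441, 3087, 21609]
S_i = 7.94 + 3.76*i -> [7.94, 11.7, 15.46, 19.22, 22.98]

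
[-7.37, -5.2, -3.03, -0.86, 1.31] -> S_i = -7.37 + 2.17*i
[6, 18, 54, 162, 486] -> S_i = 6*3^i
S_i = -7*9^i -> [-7, -63, -567, -5103, -45927]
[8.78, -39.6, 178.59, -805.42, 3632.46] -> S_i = 8.78*(-4.51)^i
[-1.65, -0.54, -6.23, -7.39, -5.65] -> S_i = Random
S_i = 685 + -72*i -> [685, 613, 541, 469, 397]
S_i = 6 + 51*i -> [6, 57, 108, 159, 210]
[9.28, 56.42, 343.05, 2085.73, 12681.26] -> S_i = 9.28*6.08^i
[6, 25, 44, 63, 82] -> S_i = 6 + 19*i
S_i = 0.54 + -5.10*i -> [0.54, -4.56, -9.66, -14.76, -19.86]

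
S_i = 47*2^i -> [47, 94, 188, 376, 752]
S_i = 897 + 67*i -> [897, 964, 1031, 1098, 1165]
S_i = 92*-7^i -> [92, -644, 4508, -31556, 220892]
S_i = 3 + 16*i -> [3, 19, 35, 51, 67]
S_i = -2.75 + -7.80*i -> [-2.75, -10.55, -18.35, -26.15, -33.95]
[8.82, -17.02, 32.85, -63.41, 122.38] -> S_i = 8.82*(-1.93)^i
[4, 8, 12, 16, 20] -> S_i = 4 + 4*i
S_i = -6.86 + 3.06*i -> [-6.86, -3.8, -0.74, 2.32, 5.38]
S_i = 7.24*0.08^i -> [7.24, 0.58, 0.05, 0.0, 0.0]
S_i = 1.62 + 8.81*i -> [1.62, 10.43, 19.24, 28.05, 36.86]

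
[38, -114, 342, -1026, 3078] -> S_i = 38*-3^i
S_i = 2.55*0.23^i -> [2.55, 0.59, 0.13, 0.03, 0.01]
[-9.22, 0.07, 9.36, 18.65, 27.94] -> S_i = -9.22 + 9.29*i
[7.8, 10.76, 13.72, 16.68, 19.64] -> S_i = 7.80 + 2.96*i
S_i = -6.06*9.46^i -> [-6.06, -57.33, -542.32, -5130.34, -48533.0]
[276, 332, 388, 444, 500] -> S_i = 276 + 56*i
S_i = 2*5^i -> [2, 10, 50, 250, 1250]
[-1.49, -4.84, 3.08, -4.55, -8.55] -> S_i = Random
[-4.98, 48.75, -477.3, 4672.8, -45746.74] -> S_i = -4.98*(-9.79)^i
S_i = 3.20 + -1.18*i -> [3.2, 2.02, 0.84, -0.34, -1.52]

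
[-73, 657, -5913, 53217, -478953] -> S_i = -73*-9^i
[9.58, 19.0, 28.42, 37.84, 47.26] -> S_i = 9.58 + 9.42*i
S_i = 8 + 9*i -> [8, 17, 26, 35, 44]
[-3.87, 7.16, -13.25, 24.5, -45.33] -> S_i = -3.87*(-1.85)^i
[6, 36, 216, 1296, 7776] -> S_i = 6*6^i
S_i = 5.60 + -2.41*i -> [5.6, 3.19, 0.78, -1.63, -4.04]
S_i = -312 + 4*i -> [-312, -308, -304, -300, -296]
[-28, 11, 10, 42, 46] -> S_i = Random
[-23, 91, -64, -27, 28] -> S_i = Random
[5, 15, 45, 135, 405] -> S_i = 5*3^i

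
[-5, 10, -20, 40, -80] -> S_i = -5*-2^i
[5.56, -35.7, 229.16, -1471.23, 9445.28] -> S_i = 5.56*(-6.42)^i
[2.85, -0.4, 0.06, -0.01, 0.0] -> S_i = 2.85*(-0.14)^i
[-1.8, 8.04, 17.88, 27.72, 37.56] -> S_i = -1.80 + 9.84*i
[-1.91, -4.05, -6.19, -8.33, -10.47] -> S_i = -1.91 + -2.14*i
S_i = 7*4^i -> [7, 28, 112, 448, 1792]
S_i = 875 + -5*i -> [875, 870, 865, 860, 855]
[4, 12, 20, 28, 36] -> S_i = 4 + 8*i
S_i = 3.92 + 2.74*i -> [3.92, 6.66, 9.4, 12.14, 14.88]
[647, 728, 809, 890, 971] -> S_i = 647 + 81*i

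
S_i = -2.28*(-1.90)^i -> [-2.28, 4.33, -8.23, 15.64, -29.71]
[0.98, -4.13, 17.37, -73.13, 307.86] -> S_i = 0.98*(-4.21)^i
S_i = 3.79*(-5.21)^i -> [3.79, -19.75, 102.88, -535.98, 2792.48]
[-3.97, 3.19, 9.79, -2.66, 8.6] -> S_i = Random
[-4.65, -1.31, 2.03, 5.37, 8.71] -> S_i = -4.65 + 3.34*i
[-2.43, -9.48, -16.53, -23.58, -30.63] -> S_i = -2.43 + -7.05*i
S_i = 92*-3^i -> [92, -276, 828, -2484, 7452]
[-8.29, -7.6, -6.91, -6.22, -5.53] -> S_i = -8.29 + 0.69*i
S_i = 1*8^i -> [1, 8, 64, 512, 4096]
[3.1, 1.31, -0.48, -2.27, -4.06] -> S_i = 3.10 + -1.79*i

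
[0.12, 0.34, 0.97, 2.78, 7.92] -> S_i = 0.12*2.85^i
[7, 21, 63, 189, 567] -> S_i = 7*3^i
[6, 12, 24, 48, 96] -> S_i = 6*2^i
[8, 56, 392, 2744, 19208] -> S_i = 8*7^i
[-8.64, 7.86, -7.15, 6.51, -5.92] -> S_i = -8.64*(-0.91)^i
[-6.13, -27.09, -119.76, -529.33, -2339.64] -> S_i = -6.13*4.42^i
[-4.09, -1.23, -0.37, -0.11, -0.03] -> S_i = -4.09*0.30^i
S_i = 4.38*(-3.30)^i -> [4.38, -14.45, 47.7, -157.4, 519.43]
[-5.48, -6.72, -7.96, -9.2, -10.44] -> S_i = -5.48 + -1.24*i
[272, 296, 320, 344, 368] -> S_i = 272 + 24*i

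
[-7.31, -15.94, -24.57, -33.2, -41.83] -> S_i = -7.31 + -8.63*i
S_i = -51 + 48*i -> [-51, -3, 45, 93, 141]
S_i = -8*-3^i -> [-8, 24, -72, 216, -648]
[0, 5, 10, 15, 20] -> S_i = 0 + 5*i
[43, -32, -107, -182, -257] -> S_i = 43 + -75*i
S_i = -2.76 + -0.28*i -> [-2.76, -3.04, -3.32, -3.6, -3.88]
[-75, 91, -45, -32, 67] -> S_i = Random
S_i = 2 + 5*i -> [2, 7, 12, 17, 22]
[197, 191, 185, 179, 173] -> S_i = 197 + -6*i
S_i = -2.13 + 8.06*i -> [-2.13, 5.93, 13.99, 22.05, 30.11]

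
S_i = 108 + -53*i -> [108, 55, 2, -51, -104]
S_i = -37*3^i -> [-37, -111, -333, -999, -2997]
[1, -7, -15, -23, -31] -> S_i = 1 + -8*i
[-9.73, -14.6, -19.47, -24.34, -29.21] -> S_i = -9.73 + -4.87*i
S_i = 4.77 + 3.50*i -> [4.77, 8.27, 11.77, 15.27, 18.77]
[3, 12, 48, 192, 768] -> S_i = 3*4^i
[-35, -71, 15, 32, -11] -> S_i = Random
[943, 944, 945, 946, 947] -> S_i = 943 + 1*i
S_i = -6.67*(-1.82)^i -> [-6.67, 12.14, -22.09, 40.21, -73.18]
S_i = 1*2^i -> [1, 2, 4, 8, 16]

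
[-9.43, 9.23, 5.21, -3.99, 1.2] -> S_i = Random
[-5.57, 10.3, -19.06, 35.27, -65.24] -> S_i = -5.57*(-1.85)^i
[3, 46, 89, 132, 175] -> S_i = 3 + 43*i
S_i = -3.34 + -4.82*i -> [-3.34, -8.16, -12.98, -17.8, -22.62]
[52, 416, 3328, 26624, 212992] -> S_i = 52*8^i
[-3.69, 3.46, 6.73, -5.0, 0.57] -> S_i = Random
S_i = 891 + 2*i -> [891, 893, 895, 897, 899]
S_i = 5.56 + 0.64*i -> [5.56, 6.2, 6.84, 7.48, 8.12]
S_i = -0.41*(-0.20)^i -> [-0.41, 0.08, -0.02, 0.0, -0.0]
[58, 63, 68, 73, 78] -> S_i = 58 + 5*i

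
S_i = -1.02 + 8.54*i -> [-1.02, 7.52, 16.06, 24.6, 33.14]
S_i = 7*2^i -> [7, 14, 28, 56, 112]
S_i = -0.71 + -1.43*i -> [-0.71, -2.14, -3.57, -5.0, -6.43]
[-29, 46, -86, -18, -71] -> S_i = Random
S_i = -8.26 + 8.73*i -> [-8.26, 0.47, 9.2, 17.93, 26.66]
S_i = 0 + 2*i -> [0, 2, 4, 6, 8]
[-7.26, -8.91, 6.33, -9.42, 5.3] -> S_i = Random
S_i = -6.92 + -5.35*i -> [-6.92, -12.27, -17.62, -22.97, -28.32]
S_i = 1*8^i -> [1, 8, 64, 512, 4096]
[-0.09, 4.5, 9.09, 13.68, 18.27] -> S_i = -0.09 + 4.59*i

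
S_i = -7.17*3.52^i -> [-7.17, -25.24, -88.84, -312.71, -1100.75]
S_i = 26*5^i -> [26, 130, 650, 3250, 16250]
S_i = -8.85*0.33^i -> [-8.85, -2.92, -0.96, -0.32, -0.1]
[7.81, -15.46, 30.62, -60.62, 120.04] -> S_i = 7.81*(-1.98)^i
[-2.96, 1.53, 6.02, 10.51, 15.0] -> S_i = -2.96 + 4.49*i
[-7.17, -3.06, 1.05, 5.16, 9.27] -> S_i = -7.17 + 4.11*i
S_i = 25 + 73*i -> [25, 98, 171, 244, 317]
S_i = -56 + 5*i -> [-56, -51, -46, -41, -36]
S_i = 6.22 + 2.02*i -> [6.22, 8.24, 10.26, 12.28, 14.3]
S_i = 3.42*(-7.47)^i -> [3.42, -25.55, 190.84, -1425.57, 10648.99]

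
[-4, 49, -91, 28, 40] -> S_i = Random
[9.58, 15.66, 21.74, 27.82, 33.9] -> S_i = 9.58 + 6.08*i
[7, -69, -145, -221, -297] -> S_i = 7 + -76*i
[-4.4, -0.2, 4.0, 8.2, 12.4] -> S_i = -4.40 + 4.20*i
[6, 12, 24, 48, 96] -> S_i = 6*2^i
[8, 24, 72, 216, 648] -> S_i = 8*3^i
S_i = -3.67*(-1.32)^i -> [-3.67, 4.84, -6.39, 8.44, -11.14]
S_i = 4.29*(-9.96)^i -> [4.29, -42.73, 425.57, -4238.73, 42217.71]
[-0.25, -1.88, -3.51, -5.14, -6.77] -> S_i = -0.25 + -1.63*i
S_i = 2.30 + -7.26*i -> [2.3, -4.96, -12.22, -19.48, -26.74]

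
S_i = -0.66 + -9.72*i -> [-0.66, -10.38, -20.1, -29.82, -39.54]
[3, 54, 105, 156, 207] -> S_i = 3 + 51*i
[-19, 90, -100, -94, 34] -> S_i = Random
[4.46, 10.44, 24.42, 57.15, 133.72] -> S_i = 4.46*2.34^i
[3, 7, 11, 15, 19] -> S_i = 3 + 4*i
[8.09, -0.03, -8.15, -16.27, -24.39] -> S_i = 8.09 + -8.12*i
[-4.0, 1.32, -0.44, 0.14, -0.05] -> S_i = -4.00*(-0.33)^i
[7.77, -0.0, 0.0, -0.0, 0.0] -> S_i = 7.77*-0.00^i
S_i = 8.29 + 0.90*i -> [8.29, 9.19, 10.09, 10.99, 11.89]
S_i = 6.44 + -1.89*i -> [6.44, 4.55, 2.66, 0.77, -1.12]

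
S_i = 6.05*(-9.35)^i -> [6.05, -56.57, 528.91, -4945.27, 46238.3]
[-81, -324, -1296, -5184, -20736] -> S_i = -81*4^i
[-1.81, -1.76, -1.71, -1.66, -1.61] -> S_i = -1.81 + 0.05*i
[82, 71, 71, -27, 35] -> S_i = Random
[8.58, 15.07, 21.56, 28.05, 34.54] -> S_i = 8.58 + 6.49*i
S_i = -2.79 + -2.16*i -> [-2.79, -4.95, -7.11, -9.27, -11.43]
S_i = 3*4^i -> [3, 12, 48, 192, 768]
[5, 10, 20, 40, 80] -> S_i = 5*2^i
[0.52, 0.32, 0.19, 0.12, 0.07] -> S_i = 0.52*0.61^i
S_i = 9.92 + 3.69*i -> [9.92, 13.61, 17.3, 20.99, 24.68]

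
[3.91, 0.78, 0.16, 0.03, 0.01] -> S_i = 3.91*0.20^i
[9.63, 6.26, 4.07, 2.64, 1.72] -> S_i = 9.63*0.65^i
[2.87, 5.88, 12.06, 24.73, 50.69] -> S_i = 2.87*2.05^i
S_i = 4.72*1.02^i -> [4.72, 4.81, 4.91, 5.01, 5.11]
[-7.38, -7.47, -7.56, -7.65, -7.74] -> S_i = -7.38 + -0.09*i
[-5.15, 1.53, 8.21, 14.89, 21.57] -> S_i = -5.15 + 6.68*i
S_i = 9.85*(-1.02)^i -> [9.85, -10.05, 10.25, -10.45, 10.66]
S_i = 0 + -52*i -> [0, -52, -104, -156, -208]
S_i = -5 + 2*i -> [-5, -3, -1, 1, 3]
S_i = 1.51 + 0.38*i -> [1.51, 1.89, 2.27, 2.65, 3.03]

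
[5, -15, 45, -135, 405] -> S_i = 5*-3^i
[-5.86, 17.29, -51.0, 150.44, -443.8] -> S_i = -5.86*(-2.95)^i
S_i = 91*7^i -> [91, 637, 4459, 31213, 218491]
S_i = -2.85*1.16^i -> [-2.85, -3.31, -3.83, -4.45, -5.16]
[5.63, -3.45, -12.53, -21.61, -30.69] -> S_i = 5.63 + -9.08*i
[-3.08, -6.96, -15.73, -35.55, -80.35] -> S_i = -3.08*2.26^i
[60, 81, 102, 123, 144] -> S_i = 60 + 21*i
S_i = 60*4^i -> [60, 240, 960, 3840, 15360]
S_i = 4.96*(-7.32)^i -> [4.96, -36.31, 265.77, -1945.43, 14240.53]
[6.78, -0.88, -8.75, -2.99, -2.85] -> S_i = Random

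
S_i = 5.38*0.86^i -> [5.38, 4.63, 3.98, 3.42, 2.94]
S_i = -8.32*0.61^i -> [-8.32, -5.08, -3.1, -1.89, -1.15]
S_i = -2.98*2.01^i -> [-2.98, -5.99, -12.04, -24.2, -48.64]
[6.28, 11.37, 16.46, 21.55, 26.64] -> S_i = 6.28 + 5.09*i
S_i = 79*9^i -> [79, 711, 6399, 57591, 518319]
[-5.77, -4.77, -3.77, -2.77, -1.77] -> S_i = -5.77 + 1.00*i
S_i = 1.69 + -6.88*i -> [1.69, -5.19, -12.07, -18.95, -25.83]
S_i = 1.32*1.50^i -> [1.32, 1.98, 2.97, 4.46, 6.68]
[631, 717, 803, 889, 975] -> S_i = 631 + 86*i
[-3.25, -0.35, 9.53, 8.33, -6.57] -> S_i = Random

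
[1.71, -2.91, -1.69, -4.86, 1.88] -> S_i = Random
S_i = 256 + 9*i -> [256, 265, 274, 283, 292]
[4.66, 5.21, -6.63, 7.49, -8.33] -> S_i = Random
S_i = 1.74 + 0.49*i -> [1.74, 2.23, 2.72, 3.21, 3.7]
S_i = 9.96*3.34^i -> [9.96, 33.27, 111.11, 371.11, 1239.5]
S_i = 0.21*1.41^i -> [0.21, 0.3, 0.42, 0.59, 0.83]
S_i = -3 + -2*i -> [-3, -5, -7, -9, -11]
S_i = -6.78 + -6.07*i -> [-6.78, -12.85, -18.92, -24.99, -31.06]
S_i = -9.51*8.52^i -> [-9.51, -81.03, -690.33, -5881.65, -50111.67]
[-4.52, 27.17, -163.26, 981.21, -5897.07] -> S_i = -4.52*(-6.01)^i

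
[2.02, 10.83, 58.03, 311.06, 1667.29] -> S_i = 2.02*5.36^i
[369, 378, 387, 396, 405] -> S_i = 369 + 9*i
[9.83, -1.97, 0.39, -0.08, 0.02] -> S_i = 9.83*(-0.20)^i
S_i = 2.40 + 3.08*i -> [2.4, 5.48, 8.56, 11.64, 14.72]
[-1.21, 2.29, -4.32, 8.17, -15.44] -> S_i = -1.21*(-1.89)^i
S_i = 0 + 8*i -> [0, 8, 16, 24, 32]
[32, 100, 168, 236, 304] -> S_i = 32 + 68*i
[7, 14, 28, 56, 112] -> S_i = 7*2^i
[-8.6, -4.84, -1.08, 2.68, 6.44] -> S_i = -8.60 + 3.76*i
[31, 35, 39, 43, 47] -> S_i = 31 + 4*i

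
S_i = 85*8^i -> [85, 680, 5440, 43520, 348160]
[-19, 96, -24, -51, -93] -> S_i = Random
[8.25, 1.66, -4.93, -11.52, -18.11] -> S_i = 8.25 + -6.59*i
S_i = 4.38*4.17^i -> [4.38, 18.26, 76.16, 317.6, 1324.4]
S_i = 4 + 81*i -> [4, 85, 166, 247, 328]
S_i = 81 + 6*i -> [81, 87, 93, 99, 105]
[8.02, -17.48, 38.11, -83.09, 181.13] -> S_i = 8.02*(-2.18)^i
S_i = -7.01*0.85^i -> [-7.01, -5.96, -5.06, -4.31, -3.66]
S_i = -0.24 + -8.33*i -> [-0.24, -8.57, -16.9, -25.23, -33.56]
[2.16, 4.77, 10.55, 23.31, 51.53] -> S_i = 2.16*2.21^i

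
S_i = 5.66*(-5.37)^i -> [5.66, -30.39, 163.22, -876.47, 4706.67]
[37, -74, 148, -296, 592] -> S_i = 37*-2^i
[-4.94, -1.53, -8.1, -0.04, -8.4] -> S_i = Random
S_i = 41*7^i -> [41, 287, 2009, 14063, 98441]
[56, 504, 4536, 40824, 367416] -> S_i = 56*9^i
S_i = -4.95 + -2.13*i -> [-4.95, -7.08, -9.21, -11.34, -13.47]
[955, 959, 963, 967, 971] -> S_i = 955 + 4*i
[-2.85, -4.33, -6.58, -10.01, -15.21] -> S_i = -2.85*1.52^i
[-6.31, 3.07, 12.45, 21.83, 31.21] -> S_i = -6.31 + 9.38*i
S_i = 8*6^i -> [8, 48, 288, 1728, 10368]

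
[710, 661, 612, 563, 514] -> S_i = 710 + -49*i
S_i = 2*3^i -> [2, 6, 18, 54, 162]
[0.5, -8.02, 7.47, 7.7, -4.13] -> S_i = Random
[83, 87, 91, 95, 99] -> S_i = 83 + 4*i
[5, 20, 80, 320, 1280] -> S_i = 5*4^i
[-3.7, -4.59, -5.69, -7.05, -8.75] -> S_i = -3.70*1.24^i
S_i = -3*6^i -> [-3, -18, -108, -648, -3888]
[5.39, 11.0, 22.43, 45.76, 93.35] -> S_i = 5.39*2.04^i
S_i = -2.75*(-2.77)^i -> [-2.75, 7.62, -21.1, 58.45, -161.9]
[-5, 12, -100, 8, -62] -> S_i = Random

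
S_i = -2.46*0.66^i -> [-2.46, -1.62, -1.07, -0.71, -0.47]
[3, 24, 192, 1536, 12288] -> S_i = 3*8^i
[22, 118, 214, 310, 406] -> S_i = 22 + 96*i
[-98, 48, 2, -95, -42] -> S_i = Random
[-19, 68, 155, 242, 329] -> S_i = -19 + 87*i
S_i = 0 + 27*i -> [0, 27, 54, 81, 108]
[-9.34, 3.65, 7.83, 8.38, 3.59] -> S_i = Random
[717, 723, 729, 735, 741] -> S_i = 717 + 6*i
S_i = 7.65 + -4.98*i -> [7.65, 2.67, -2.31, -7.29, -12.27]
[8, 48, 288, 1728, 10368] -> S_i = 8*6^i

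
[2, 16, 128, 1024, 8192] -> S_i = 2*8^i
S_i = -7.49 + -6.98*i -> [-7.49, -14.47, -21.45, -28.43, -35.41]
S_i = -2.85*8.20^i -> [-2.85, -23.37, -191.63, -1571.4, -12885.47]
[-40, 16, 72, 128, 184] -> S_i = -40 + 56*i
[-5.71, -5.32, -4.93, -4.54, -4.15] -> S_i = -5.71 + 0.39*i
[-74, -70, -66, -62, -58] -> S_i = -74 + 4*i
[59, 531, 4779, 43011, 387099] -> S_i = 59*9^i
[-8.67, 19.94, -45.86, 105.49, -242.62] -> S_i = -8.67*(-2.30)^i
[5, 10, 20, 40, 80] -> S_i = 5*2^i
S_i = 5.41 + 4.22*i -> [5.41, 9.63, 13.85, 18.07, 22.29]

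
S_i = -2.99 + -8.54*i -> [-2.99, -11.53, -20.07, -28.61, -37.15]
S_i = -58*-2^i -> [-58, 116, -232, 464, -928]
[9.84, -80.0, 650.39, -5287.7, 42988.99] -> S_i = 9.84*(-8.13)^i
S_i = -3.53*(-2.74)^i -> [-3.53, 9.67, -26.5, 72.62, -198.97]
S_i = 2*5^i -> [2, 10, 50, 250, 1250]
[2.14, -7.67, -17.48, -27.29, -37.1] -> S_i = 2.14 + -9.81*i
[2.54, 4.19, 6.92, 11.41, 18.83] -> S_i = 2.54*1.65^i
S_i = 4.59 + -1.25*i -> [4.59, 3.34, 2.09, 0.84, -0.41]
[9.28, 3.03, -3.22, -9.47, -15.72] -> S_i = 9.28 + -6.25*i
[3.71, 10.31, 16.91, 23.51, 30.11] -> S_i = 3.71 + 6.60*i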